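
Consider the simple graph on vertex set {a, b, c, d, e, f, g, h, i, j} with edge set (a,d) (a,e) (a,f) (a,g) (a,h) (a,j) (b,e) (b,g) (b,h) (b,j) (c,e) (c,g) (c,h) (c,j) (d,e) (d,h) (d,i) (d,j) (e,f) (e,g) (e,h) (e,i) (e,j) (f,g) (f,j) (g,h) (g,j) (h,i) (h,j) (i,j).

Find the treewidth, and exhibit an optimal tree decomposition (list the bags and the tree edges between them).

Treewidth 4.
One optimal decomposition is:
Bags: B1 = {a, e, g, h, j}  B2 = {a, d, e, h, j}  B3 = {c, e, g, h, j}  B4 = {a, e, f, g, j}  B5 = {d, e, h, i, j}  B6 = {b, e, g, h, j}
Tree: B1–B2, B1–B3, B1–B4, B2–B5, B3–B6

The largest bag has 5 vertices, giving width 4; this decomposition certifies tw(G) ≤ 4. For the lower bound, the 5 vertices {a, d, e, h, j} are pairwise adjacent, and any tree decomposition puts a clique entirely inside one bag — forcing width ≥ 4. Combining the bounds, tw(G) = 4.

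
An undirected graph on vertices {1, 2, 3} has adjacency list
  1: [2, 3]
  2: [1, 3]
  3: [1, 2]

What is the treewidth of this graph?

A width-2 tree decomposition is:
Bags: B1 = {1, 2, 3}
Tree: (single bag)
With just one bag of size 3, the width is 3 − 1 = 2, so tw(G) ≤ 2. For the lower bound, the 3 vertices {1, 2, 3} are pairwise adjacent, and any tree decomposition puts a clique entirely inside one bag — forcing width ≥ 2. Hence tw(G) = 2 exactly.

2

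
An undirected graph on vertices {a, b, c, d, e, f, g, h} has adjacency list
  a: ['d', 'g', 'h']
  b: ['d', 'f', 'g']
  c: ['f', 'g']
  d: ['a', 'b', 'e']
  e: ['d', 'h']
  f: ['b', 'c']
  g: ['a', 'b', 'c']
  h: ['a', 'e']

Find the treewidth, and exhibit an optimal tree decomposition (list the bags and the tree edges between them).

Every bag has size at most 3, so the width is 3 − 1 = 2 and tw(G) ≤ 2. For the lower bound, G contains the cycle h–e–d–a–h, so G is not a forest; only forests have treewidth ≤ 1, hence tw(G) ≥ 2. Therefore the treewidth is 2.

Treewidth 2.
One such decomposition:
Bags: B1 = {a, e, h}  B2 = {a, d, e}  B3 = {a, d, g}  B4 = {b, d, g}  B5 = {b, c, g}  B6 = {b, c, f}
Tree: B1–B2, B2–B3, B3–B4, B4–B5, B5–B6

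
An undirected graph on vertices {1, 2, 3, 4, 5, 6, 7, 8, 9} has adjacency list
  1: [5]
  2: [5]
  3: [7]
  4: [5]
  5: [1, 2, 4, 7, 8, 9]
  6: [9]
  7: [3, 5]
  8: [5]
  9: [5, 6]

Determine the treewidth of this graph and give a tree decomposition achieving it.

Treewidth 1.
One optimal decomposition is:
Bags: B1 = {2, 5}  B2 = {1, 5}  B3 = {5, 7}  B4 = {4, 5}  B5 = {3, 7}  B6 = {5, 9}  B7 = {5, 8}  B8 = {6, 9}
Tree: B1–B2, B1–B3, B3–B4, B3–B5, B3–B6, B6–B7, B6–B8

Each bag holds 2 vertices, so the decomposition has width 1, which upper-bounds the treewidth. Any graph with an edge has treewidth ≥ 1, and G has the edge 5–2. The upper and lower bounds meet at 1, so that is the treewidth.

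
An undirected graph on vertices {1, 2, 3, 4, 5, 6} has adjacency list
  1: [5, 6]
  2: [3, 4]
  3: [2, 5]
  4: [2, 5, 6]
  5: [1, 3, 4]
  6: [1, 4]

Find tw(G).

2

A width-2 tree decomposition is:
Bags: B1 = {1, 4, 6}  B2 = {1, 4, 5}  B3 = {2, 4, 5}  B4 = {2, 3, 5}
Tree: B1–B2, B2–B3, B3–B4
The largest bag has 3 vertices, giving width 2; this decomposition certifies tw(G) ≤ 2. For the lower bound, G contains the cycle 6–1–5–4–6, so G is not a forest; only forests have treewidth ≤ 1, hence tw(G) ≥ 2. Combining the bounds, tw(G) = 2.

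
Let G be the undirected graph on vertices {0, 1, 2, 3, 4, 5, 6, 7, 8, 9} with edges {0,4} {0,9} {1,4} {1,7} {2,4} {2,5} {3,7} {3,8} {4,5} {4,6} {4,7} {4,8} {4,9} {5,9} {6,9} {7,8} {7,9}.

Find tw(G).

2

A width-2 tree decomposition is:
Bags: B1 = {4, 5, 9}  B2 = {4, 7, 9}  B3 = {1, 4, 7}  B4 = {4, 7, 8}  B5 = {4, 6, 9}  B6 = {3, 7, 8}  B7 = {2, 4, 5}  B8 = {0, 4, 9}
Tree: B1–B2, B2–B3, B3–B4, B2–B5, B4–B6, B1–B7, B2–B8
The largest bag has 3 vertices, giving width 2; this decomposition certifies tw(G) ≤ 2. On the other hand G contains the 3-clique {3, 7, 8}. A clique must lie in a single bag of any decomposition, so no decomposition can have width below 2. The upper and lower bounds meet at 2, so that is the treewidth.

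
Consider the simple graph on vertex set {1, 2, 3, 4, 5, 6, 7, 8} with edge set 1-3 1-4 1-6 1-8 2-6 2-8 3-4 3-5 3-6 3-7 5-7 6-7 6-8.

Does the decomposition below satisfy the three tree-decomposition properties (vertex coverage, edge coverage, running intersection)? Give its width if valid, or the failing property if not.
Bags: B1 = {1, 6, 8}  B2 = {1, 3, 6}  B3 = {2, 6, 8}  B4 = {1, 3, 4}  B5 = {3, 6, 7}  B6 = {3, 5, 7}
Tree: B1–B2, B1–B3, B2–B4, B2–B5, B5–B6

Vertex coverage: the bags together contain {1, 2, 3, 4, 5, 6, 7, 8}, the full vertex set. Edge coverage: each edge of G has both endpoints in at least one bag. Running intersection: for every vertex, the bags containing it form a connected subtree. All three properties hold, so this is a valid tree decomposition of width max|bag| − 1 = 2, and hence tw(G) ≤ 2.

Yes; width 2.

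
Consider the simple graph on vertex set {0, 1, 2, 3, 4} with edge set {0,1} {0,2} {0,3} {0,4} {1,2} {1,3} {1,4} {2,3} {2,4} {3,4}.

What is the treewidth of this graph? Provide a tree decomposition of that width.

A single bag containing all 5 vertices is trivially a valid decomposition of width 4. Conversely, {0, 1, 2, 3, 4} is a clique of size 5, and the vertices of any clique must share a bag in every tree decomposition; so some bag has ≥ 5 vertices and tw(G) ≥ 4. Hence tw(G) = 4 exactly.

Treewidth 4.
Bags: B1 = {0, 1, 2, 3, 4}
Tree: (single bag)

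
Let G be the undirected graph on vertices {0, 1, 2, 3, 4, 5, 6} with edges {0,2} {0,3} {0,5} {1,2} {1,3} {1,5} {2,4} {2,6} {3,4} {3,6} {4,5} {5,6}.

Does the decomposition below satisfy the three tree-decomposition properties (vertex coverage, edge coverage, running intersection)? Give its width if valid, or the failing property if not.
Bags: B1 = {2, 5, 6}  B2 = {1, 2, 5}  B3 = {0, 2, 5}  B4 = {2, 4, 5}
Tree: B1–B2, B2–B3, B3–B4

No — vertex 3 appears in no bag.

A tree decomposition must satisfy three properties: every vertex lies in some bag; for every edge, both endpoints lie together in some bag; and for every vertex, the bags containing it form a connected subtree. Here vertex 3 appears in no bag, so the decomposition is invalid.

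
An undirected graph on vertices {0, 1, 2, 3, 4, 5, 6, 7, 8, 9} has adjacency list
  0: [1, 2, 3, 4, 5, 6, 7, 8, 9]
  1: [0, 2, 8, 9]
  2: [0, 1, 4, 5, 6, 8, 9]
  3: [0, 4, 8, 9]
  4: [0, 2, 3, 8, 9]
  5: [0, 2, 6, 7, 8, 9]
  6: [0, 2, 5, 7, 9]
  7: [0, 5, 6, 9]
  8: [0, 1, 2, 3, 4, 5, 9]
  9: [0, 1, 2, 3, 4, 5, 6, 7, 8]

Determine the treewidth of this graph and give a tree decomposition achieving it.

Each bag holds 5 vertices, so the decomposition has width 4, which upper-bounds the treewidth. For the lower bound, the 5 vertices {0, 1, 2, 8, 9} are pairwise adjacent, and any tree decomposition puts a clique entirely inside one bag — forcing width ≥ 4. Therefore the treewidth is 4.

Treewidth 4.
One optimal decomposition is:
Bags: B1 = {0, 2, 5, 8, 9}  B2 = {0, 1, 2, 8, 9}  B3 = {0, 2, 5, 6, 9}  B4 = {0, 5, 6, 7, 9}  B5 = {0, 2, 4, 8, 9}  B6 = {0, 3, 4, 8, 9}
Tree: B1–B2, B1–B3, B3–B4, B1–B5, B5–B6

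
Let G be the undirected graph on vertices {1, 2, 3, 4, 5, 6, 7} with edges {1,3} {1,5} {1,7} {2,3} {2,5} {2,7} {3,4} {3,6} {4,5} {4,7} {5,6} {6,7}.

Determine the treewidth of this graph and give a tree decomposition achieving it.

Treewidth 3.
One such decomposition:
Bags: B1 = {3, 4, 5, 7}  B2 = {3, 5, 6, 7}  B3 = {1, 3, 5, 7}  B4 = {2, 3, 5, 7}
Tree: B1–B2, B2–B3, B3–B4

Every bag has size at most 4, so the width is 4 − 1 = 3 and tw(G) ≤ 3. For the lower bound: the 4 vertex sets {4,7}, {5,6}, {3}, {1} are disjoint, each induces a connected subgraph, and every pair is joined by at least one edge of G. Contracting each set to a single vertex therefore yields K_{4} as a minor, and since treewidth is minor-monotone, tw(G) ≥ tw(K_{4}) = 3. The upper and lower bounds meet at 3, so that is the treewidth.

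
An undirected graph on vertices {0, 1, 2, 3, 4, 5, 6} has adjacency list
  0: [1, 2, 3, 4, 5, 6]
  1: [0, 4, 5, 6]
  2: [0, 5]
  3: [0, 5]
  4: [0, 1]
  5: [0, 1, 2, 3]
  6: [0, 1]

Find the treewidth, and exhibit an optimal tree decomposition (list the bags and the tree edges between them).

Treewidth 2.
Bags: B1 = {0, 1, 6}  B2 = {0, 1, 5}  B3 = {0, 1, 4}  B4 = {0, 2, 5}  B5 = {0, 3, 5}
Tree: B1–B2, B2–B3, B2–B4, B4–B5

Every bag has size at most 3, so the width is 3 − 1 = 2 and tw(G) ≤ 2. For the lower bound, the 3 vertices {0, 1, 4} are pairwise adjacent, and any tree decomposition puts a clique entirely inside one bag — forcing width ≥ 2. Combining the bounds, tw(G) = 2.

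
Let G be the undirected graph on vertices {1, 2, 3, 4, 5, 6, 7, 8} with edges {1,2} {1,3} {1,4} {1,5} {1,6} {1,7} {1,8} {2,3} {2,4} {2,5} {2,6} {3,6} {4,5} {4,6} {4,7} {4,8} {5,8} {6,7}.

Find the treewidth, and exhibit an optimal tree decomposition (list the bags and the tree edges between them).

Treewidth 3.
One such decomposition:
Bags: B1 = {1, 2, 4, 6}  B2 = {1, 2, 3, 6}  B3 = {1, 2, 4, 5}  B4 = {1, 4, 5, 8}  B5 = {1, 4, 6, 7}
Tree: B1–B2, B1–B3, B3–B4, B1–B5

The largest bag has 4 vertices, giving width 3; this decomposition certifies tw(G) ≤ 3. On the other hand G contains the 4-clique {1, 2, 3, 6}. A clique must lie in a single bag of any decomposition, so no decomposition can have width below 3. Combining the bounds, tw(G) = 3.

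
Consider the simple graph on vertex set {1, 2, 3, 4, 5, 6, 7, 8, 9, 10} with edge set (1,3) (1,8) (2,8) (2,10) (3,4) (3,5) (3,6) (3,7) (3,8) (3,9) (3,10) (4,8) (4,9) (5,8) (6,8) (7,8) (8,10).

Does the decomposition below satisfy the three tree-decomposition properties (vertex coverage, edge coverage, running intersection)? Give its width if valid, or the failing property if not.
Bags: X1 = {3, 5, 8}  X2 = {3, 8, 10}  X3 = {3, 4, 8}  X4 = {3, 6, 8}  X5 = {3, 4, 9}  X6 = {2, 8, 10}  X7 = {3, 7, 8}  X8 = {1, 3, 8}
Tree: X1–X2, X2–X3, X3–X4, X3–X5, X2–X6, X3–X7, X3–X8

Yes; width 2.

Every vertex of G appears in some bag (union = {1, 2, 3, 4, 5, 6, 7, 8, 9, 10}); every edge is covered by a bag; and for each vertex v the set of bags containing v is connected in the bag tree. The decomposition is therefore valid. The largest bag has 3 vertices, so the width is 2.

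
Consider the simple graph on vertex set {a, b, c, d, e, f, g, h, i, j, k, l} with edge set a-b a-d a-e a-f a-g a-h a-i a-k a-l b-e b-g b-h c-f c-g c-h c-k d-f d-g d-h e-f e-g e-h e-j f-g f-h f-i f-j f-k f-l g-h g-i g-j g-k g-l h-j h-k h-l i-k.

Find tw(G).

A width-4 tree decomposition is:
Bags: B1 = {a, d, f, g, h}  B2 = {a, f, g, h, k}  B3 = {c, f, g, h, k}  B4 = {a, f, g, h, l}  B5 = {a, e, f, g, h}  B6 = {a, f, g, i, k}  B7 = {e, f, g, h, j}  B8 = {a, b, e, g, h}
Tree: B1–B2, B2–B3, B1–B4, B2–B5, B2–B6, B5–B7, B5–B8
Every bag has size at most 5, so the width is 5 − 1 = 4 and tw(G) ≤ 4. On the other hand G contains the 5-clique {e, f, g, h, j}. A clique must lie in a single bag of any decomposition, so no decomposition can have width below 4. Hence tw(G) = 4 exactly.

4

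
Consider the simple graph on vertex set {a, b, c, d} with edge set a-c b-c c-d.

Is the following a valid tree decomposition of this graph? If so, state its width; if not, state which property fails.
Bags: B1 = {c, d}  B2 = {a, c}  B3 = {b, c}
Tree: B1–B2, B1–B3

Yes; width 1.

Vertex coverage: the bags together contain {a, b, c, d}, the full vertex set. Edge coverage: each edge of G has both endpoints in at least one bag. Running intersection: for every vertex, the bags containing it form a connected subtree. All three properties hold, so this is a valid tree decomposition of width max|bag| − 1 = 1, and hence tw(G) ≤ 1.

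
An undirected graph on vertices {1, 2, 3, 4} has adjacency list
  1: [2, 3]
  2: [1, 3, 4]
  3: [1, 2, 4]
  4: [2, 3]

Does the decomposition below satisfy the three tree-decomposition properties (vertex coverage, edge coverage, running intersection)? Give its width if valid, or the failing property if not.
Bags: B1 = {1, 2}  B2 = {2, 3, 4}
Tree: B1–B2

A tree decomposition must satisfy three properties: every vertex lies in some bag; for every edge, both endpoints lie together in some bag; and for every vertex, the bags containing it form a connected subtree. Here edge (3,1) lies in no bag, so the decomposition is invalid.

No — edge (3,1) lies in no bag.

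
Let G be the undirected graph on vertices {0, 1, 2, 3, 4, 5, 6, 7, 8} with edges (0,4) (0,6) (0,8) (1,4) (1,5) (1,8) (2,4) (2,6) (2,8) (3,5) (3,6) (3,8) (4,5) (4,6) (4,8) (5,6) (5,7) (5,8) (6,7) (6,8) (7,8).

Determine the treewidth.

A width-3 tree decomposition is:
Bags: B1 = {5, 6, 7, 8}  B2 = {3, 5, 6, 8}  B3 = {4, 5, 6, 8}  B4 = {2, 4, 6, 8}  B5 = {0, 4, 6, 8}  B6 = {1, 4, 5, 8}
Tree: B1–B2, B1–B3, B3–B4, B3–B5, B3–B6
Each bag holds 4 vertices, so the decomposition has width 3, which upper-bounds the treewidth. For the lower bound, the 4 vertices {1, 4, 5, 8} are pairwise adjacent, and any tree decomposition puts a clique entirely inside one bag — forcing width ≥ 3. Combining the bounds, tw(G) = 3.

3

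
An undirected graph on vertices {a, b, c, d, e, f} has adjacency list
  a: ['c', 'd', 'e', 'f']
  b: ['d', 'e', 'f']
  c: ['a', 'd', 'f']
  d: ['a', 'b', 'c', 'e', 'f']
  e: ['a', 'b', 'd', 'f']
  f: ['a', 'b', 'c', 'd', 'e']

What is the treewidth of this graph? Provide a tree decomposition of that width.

Treewidth 3.
One such decomposition:
Bags: B1 = {a, c, d, f}  B2 = {a, d, e, f}  B3 = {b, d, e, f}
Tree: B1–B2, B2–B3

Each bag holds 4 vertices, so the decomposition has width 3, which upper-bounds the treewidth. For the lower bound, the 4 vertices {a, d, e, f} are pairwise adjacent, and any tree decomposition puts a clique entirely inside one bag — forcing width ≥ 3. Therefore the treewidth is 3.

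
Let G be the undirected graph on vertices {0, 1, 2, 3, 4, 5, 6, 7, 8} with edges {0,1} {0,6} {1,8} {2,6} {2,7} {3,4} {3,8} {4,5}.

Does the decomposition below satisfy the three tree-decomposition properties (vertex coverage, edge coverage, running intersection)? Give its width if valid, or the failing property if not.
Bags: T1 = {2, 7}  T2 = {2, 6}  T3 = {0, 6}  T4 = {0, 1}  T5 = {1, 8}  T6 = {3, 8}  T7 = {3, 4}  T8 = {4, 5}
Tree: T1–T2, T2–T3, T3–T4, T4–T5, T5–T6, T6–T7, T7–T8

Yes; width 1.

Checking the three conditions: (i) the bags cover all of {0, 1, 2, 3, 4, 5, 6, 7, 8}; (ii) for each edge, some bag contains both endpoints; (iii) the bags containing any fixed vertex form a subtree. All hold, so the decomposition is valid with width 2 − 1 = 1.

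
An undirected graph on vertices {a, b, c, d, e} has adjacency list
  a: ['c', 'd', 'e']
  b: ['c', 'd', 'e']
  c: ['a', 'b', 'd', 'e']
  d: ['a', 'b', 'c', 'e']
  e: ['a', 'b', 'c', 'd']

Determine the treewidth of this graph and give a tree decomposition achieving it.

The largest bag has 4 vertices, giving width 3; this decomposition certifies tw(G) ≤ 3. On the other hand G contains the 4-clique {a, c, d, e}. A clique must lie in a single bag of any decomposition, so no decomposition can have width below 3. The upper and lower bounds meet at 3, so that is the treewidth.

Treewidth 3.
Bags: B1 = {b, c, d, e}  B2 = {a, c, d, e}
Tree: B1–B2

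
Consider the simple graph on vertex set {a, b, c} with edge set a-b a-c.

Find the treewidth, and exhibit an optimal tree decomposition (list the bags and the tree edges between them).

Each bag holds 2 vertices, so the decomposition has width 1, which upper-bounds the treewidth. Any graph with an edge has treewidth ≥ 1, and G has the edge c–a. Combining the bounds, tw(G) = 1.

Treewidth 1.
One optimal decomposition is:
Bags: B1 = {a, c}  B2 = {a, b}
Tree: B1–B2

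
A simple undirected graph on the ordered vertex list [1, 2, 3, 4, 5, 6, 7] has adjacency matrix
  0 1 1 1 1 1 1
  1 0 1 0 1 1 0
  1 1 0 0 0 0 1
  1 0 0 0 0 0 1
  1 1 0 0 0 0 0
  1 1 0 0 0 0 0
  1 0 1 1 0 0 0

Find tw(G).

2

A width-2 tree decomposition is:
Bags: B1 = {1, 2, 6}  B2 = {1, 2, 5}  B3 = {1, 2, 3}  B4 = {1, 3, 7}  B5 = {1, 4, 7}
Tree: B1–B2, B1–B3, B3–B4, B4–B5
Every bag has size at most 3, so the width is 3 − 1 = 2 and tw(G) ≤ 2. Conversely, {1, 2, 3} is a clique of size 3, and the vertices of any clique must share a bag in every tree decomposition; so some bag has ≥ 3 vertices and tw(G) ≥ 2. Combining the bounds, tw(G) = 2.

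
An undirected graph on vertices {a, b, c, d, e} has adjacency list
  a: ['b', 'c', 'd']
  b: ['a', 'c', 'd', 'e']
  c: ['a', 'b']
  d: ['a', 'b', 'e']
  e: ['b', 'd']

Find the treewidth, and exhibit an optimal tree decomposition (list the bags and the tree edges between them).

Each bag holds 3 vertices, so the decomposition has width 2, which upper-bounds the treewidth. For the lower bound, the 3 vertices {b, d, e} are pairwise adjacent, and any tree decomposition puts a clique entirely inside one bag — forcing width ≥ 2. Hence tw(G) = 2 exactly.

Treewidth 2.
One optimal decomposition is:
Bags: B1 = {a, b, d}  B2 = {a, b, c}  B3 = {b, d, e}
Tree: B1–B2, B1–B3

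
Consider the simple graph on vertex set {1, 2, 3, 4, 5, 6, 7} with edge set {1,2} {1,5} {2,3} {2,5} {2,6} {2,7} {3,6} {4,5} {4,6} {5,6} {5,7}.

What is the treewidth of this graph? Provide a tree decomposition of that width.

Treewidth 2.
One such decomposition:
Bags: B1 = {2, 5, 6}  B2 = {1, 2, 5}  B3 = {2, 5, 7}  B4 = {2, 3, 6}  B5 = {4, 5, 6}
Tree: B1–B2, B2–B3, B1–B4, B1–B5

The largest bag has 3 vertices, giving width 2; this decomposition certifies tw(G) ≤ 2. Conversely, {2, 3, 6} is a clique of size 3, and the vertices of any clique must share a bag in every tree decomposition; so some bag has ≥ 3 vertices and tw(G) ≥ 2. Therefore the treewidth is 2.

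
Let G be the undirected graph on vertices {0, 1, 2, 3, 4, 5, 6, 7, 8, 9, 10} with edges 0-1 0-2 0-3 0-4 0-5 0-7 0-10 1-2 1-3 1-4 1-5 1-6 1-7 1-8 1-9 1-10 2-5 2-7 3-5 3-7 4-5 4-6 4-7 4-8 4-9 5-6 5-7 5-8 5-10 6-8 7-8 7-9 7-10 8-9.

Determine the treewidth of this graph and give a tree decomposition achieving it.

Treewidth 4.
Bags: B1 = {0, 1, 4, 5, 7}  B2 = {1, 4, 5, 7, 8}  B3 = {0, 1, 3, 5, 7}  B4 = {1, 4, 5, 6, 8}  B5 = {0, 1, 5, 7, 10}  B6 = {0, 1, 2, 5, 7}  B7 = {1, 4, 7, 8, 9}
Tree: B1–B2, B1–B3, B2–B4, B1–B5, B3–B6, B2–B7

Each bag holds 5 vertices, so the decomposition has width 4, which upper-bounds the treewidth. Conversely, {1, 4, 7, 8, 9} is a clique of size 5, and the vertices of any clique must share a bag in every tree decomposition; so some bag has ≥ 5 vertices and tw(G) ≥ 4. The upper and lower bounds meet at 4, so that is the treewidth.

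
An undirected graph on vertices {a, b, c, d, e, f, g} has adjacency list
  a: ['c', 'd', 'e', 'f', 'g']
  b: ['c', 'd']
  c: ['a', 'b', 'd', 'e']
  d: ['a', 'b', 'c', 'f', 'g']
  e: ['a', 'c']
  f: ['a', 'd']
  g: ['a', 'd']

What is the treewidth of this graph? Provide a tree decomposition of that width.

Treewidth 2.
Bags: B1 = {a, c, d}  B2 = {a, c, e}  B3 = {a, d, f}  B4 = {b, c, d}  B5 = {a, d, g}
Tree: B1–B2, B1–B3, B1–B4, B3–B5

Every bag has size at most 3, so the width is 3 − 1 = 2 and tw(G) ≤ 2. For the lower bound, the 3 vertices {a, d, g} are pairwise adjacent, and any tree decomposition puts a clique entirely inside one bag — forcing width ≥ 2. The upper and lower bounds meet at 2, so that is the treewidth.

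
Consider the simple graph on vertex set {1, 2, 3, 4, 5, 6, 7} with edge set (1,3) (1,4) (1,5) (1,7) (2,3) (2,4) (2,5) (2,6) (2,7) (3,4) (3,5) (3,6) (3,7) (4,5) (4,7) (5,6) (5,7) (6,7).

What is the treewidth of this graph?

A width-4 tree decomposition is:
Bags: B1 = {2, 3, 4, 5, 7}  B2 = {1, 3, 4, 5, 7}  B3 = {2, 3, 5, 6, 7}
Tree: B1–B2, B1–B3
Every bag has size at most 5, so the width is 5 − 1 = 4 and tw(G) ≤ 4. For the lower bound, the 5 vertices {1, 3, 4, 5, 7} are pairwise adjacent, and any tree decomposition puts a clique entirely inside one bag — forcing width ≥ 4. Combining the bounds, tw(G) = 4.

4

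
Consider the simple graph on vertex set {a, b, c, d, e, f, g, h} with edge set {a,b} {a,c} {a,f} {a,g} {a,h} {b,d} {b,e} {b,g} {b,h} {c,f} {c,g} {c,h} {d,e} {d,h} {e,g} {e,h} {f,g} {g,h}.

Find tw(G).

3

A width-3 tree decomposition is:
Bags: B1 = {a, c, g, h}  B2 = {a, b, g, h}  B3 = {b, e, g, h}  B4 = {a, c, f, g}  B5 = {b, d, e, h}
Tree: B1–B2, B2–B3, B1–B4, B3–B5
Each bag holds 4 vertices, so the decomposition has width 3, which upper-bounds the treewidth. For the lower bound, the 4 vertices {b, d, e, h} are pairwise adjacent, and any tree decomposition puts a clique entirely inside one bag — forcing width ≥ 3. The upper and lower bounds meet at 3, so that is the treewidth.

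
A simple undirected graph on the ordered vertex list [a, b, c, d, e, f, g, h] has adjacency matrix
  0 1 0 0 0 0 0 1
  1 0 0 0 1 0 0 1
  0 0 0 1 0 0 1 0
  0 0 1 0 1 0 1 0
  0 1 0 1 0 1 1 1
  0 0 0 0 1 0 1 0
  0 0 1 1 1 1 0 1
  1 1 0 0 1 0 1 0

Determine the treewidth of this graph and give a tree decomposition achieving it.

Treewidth 2.
One such decomposition:
Bags: B1 = {d, e, g}  B2 = {e, g, h}  B3 = {b, e, h}  B4 = {e, f, g}  B5 = {c, d, g}  B6 = {a, b, h}
Tree: B1–B2, B2–B3, B2–B4, B1–B5, B3–B6

The largest bag has 3 vertices, giving width 2; this decomposition certifies tw(G) ≤ 2. Conversely, {d, e, g} is a clique of size 3, and the vertices of any clique must share a bag in every tree decomposition; so some bag has ≥ 3 vertices and tw(G) ≥ 2. The upper and lower bounds meet at 2, so that is the treewidth.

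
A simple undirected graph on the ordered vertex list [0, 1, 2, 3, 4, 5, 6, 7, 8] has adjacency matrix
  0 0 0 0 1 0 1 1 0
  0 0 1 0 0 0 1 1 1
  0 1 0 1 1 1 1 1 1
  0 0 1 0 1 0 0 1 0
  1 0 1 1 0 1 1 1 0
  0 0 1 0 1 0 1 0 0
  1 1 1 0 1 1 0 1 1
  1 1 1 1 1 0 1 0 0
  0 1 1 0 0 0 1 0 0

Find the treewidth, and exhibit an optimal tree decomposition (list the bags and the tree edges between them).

Treewidth 3.
One such decomposition:
Bags: B1 = {1, 2, 6, 7}  B2 = {2, 4, 6, 7}  B3 = {1, 2, 6, 8}  B4 = {2, 4, 5, 6}  B5 = {0, 4, 6, 7}  B6 = {2, 3, 4, 7}
Tree: B1–B2, B1–B3, B2–B4, B2–B5, B2–B6

Each bag holds 4 vertices, so the decomposition has width 3, which upper-bounds the treewidth. Conversely, {0, 4, 6, 7} is a clique of size 4, and the vertices of any clique must share a bag in every tree decomposition; so some bag has ≥ 4 vertices and tw(G) ≥ 3. Therefore the treewidth is 3.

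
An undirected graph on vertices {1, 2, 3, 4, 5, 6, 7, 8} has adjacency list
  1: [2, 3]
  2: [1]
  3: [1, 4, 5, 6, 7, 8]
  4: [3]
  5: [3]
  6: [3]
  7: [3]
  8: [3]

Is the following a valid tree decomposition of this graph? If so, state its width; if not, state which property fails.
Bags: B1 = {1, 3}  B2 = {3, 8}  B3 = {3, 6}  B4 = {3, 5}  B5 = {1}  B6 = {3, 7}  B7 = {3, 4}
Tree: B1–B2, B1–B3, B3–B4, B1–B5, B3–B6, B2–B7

No — vertex 2 appears in no bag.

A tree decomposition must satisfy three properties: every vertex lies in some bag; for every edge, both endpoints lie together in some bag; and for every vertex, the bags containing it form a connected subtree. Here vertex 2 appears in no bag, so the decomposition is invalid.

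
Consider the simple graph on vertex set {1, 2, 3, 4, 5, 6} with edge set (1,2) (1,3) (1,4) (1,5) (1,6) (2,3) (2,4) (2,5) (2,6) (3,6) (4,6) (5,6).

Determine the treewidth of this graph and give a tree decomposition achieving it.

Treewidth 3.
One optimal decomposition is:
Bags: B1 = {1, 2, 4, 6}  B2 = {1, 2, 5, 6}  B3 = {1, 2, 3, 6}
Tree: B1–B2, B1–B3

Every bag has size at most 4, so the width is 4 − 1 = 3 and tw(G) ≤ 3. For the lower bound, the 4 vertices {1, 2, 3, 6} are pairwise adjacent, and any tree decomposition puts a clique entirely inside one bag — forcing width ≥ 3. Therefore the treewidth is 3.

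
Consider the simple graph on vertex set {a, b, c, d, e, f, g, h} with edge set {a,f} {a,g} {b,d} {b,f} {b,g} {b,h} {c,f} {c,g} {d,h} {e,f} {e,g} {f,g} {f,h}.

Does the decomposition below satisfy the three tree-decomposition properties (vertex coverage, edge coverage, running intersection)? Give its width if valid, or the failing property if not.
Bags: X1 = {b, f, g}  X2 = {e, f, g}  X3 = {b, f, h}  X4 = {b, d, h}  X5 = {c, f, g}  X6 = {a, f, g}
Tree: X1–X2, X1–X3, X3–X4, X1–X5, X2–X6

Every vertex of G appears in some bag (union = {a, b, c, d, e, f, g, h}); every edge is covered by a bag; and for each vertex v the set of bags containing v is connected in the bag tree. The decomposition is therefore valid. The largest bag has 3 vertices, so the width is 2.

Yes; width 2.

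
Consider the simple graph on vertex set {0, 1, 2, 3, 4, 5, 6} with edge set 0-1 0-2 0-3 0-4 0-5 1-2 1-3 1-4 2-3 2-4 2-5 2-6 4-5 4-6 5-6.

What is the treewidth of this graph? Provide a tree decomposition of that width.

Treewidth 3.
One optimal decomposition is:
Bags: B1 = {0, 2, 4, 5}  B2 = {2, 4, 5, 6}  B3 = {0, 1, 2, 4}  B4 = {0, 1, 2, 3}
Tree: B1–B2, B1–B3, B3–B4

Every bag has size at most 4, so the width is 4 − 1 = 3 and tw(G) ≤ 3. Conversely, {0, 1, 2, 3} is a clique of size 4, and the vertices of any clique must share a bag in every tree decomposition; so some bag has ≥ 4 vertices and tw(G) ≥ 3. The upper and lower bounds meet at 3, so that is the treewidth.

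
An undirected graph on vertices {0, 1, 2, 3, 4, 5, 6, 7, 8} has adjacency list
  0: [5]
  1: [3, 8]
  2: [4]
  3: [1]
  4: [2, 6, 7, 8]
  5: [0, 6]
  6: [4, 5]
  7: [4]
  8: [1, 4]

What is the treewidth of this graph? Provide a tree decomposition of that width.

The largest bag has 2 vertices, giving width 1; this decomposition certifies tw(G) ≤ 1. Since G has at least one edge (e.g. 6–4), it is not an edgeless graph, so tw(G) ≥ 1. Therefore the treewidth is 1.

Treewidth 1.
Bags: B1 = {4, 6}  B2 = {5, 6}  B3 = {0, 5}  B4 = {4, 7}  B5 = {4, 8}  B6 = {1, 8}  B7 = {1, 3}  B8 = {2, 4}
Tree: B1–B2, B2–B3, B1–B4, B4–B5, B5–B6, B6–B7, B5–B8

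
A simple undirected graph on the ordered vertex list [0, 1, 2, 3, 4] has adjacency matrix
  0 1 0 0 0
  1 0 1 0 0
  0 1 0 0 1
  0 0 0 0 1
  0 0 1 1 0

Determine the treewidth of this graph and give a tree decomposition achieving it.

Each bag holds 2 vertices, so the decomposition has width 1, which upper-bounds the treewidth. Since G has at least one edge (e.g. 0–1), it is not an edgeless graph, so tw(G) ≥ 1. Combining the bounds, tw(G) = 1.

Treewidth 1.
Bags: B1 = {0, 1}  B2 = {1, 2}  B3 = {2, 4}  B4 = {3, 4}
Tree: B1–B2, B2–B3, B3–B4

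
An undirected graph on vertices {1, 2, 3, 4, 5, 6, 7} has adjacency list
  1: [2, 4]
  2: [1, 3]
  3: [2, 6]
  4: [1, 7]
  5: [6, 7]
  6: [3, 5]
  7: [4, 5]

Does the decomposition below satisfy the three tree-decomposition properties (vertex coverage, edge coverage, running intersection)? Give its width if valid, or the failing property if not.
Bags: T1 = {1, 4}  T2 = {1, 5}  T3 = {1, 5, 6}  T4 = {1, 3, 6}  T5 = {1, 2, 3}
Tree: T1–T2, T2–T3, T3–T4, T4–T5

No — vertex 7 appears in no bag.

A tree decomposition must satisfy three properties: every vertex lies in some bag; for every edge, both endpoints lie together in some bag; and for every vertex, the bags containing it form a connected subtree. Here vertex 7 appears in no bag, so the decomposition is invalid.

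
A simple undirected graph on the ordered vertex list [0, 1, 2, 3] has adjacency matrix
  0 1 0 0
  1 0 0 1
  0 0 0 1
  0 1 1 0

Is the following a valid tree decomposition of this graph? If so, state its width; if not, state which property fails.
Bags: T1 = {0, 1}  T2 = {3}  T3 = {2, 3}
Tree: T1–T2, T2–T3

No — edge (1,3) lies in no bag.

A tree decomposition must satisfy three properties: every vertex lies in some bag; for every edge, both endpoints lie together in some bag; and for every vertex, the bags containing it form a connected subtree. Here edge (1,3) lies in no bag, so the decomposition is invalid.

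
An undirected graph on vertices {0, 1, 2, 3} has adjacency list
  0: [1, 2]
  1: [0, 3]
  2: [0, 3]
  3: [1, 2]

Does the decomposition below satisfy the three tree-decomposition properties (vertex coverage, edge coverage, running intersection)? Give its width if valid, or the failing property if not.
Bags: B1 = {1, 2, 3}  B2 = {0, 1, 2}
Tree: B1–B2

Every vertex of G appears in some bag (union = {0, 1, 2, 3}); every edge is covered by a bag; and for each vertex v the set of bags containing v is connected in the bag tree. The decomposition is therefore valid. The largest bag has 3 vertices, so the width is 2.

Yes; width 2.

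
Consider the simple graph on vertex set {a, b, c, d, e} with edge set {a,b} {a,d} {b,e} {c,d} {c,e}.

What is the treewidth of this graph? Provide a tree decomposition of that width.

Treewidth 2.
One such decomposition:
Bags: B1 = {a, b, d}  B2 = {b, d, e}  B3 = {c, d, e}
Tree: B1–B2, B2–B3

Every bag has size at most 3, so the width is 3 − 1 = 2 and tw(G) ≤ 2. The edges d–a–b–e–c–d form a cycle, so G is not a tree and its treewidth is at least 2. Hence tw(G) = 2 exactly.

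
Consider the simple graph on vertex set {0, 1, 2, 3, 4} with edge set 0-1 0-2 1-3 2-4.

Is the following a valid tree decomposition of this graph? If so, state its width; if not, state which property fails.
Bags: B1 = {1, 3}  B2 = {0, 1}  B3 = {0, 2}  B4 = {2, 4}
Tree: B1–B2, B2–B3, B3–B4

Yes; width 1.

Every vertex of G appears in some bag (union = {0, 1, 2, 3, 4}); every edge is covered by a bag; and for each vertex v the set of bags containing v is connected in the bag tree. The decomposition is therefore valid. The largest bag has 2 vertices, so the width is 1.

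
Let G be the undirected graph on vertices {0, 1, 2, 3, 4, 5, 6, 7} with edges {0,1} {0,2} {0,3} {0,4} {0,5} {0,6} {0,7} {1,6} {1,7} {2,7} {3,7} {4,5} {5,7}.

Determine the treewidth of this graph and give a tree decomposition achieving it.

Treewidth 2.
One optimal decomposition is:
Bags: B1 = {0, 5, 7}  B2 = {0, 4, 5}  B3 = {0, 2, 7}  B4 = {0, 1, 7}  B5 = {0, 3, 7}  B6 = {0, 1, 6}
Tree: B1–B2, B1–B3, B1–B4, B4–B5, B4–B6

Every bag has size at most 3, so the width is 3 − 1 = 2 and tw(G) ≤ 2. On the other hand G contains the 3-clique {0, 4, 5}. A clique must lie in a single bag of any decomposition, so no decomposition can have width below 2. The upper and lower bounds meet at 2, so that is the treewidth.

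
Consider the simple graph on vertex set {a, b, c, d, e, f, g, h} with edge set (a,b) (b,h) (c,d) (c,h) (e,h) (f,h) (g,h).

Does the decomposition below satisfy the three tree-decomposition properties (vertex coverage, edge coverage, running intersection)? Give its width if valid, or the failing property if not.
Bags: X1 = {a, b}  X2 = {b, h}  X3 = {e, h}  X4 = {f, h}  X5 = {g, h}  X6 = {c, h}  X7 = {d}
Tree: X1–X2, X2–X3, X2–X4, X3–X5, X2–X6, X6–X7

A tree decomposition must satisfy three properties: every vertex lies in some bag; for every edge, both endpoints lie together in some bag; and for every vertex, the bags containing it form a connected subtree. Here edge (c,d) lies in no bag, so the decomposition is invalid.

No — edge (c,d) lies in no bag.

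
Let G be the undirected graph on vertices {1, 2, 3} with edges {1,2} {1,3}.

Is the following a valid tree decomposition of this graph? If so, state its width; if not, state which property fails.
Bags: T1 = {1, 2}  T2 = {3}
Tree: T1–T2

No — edge (1,3) lies in no bag.

A tree decomposition must satisfy three properties: every vertex lies in some bag; for every edge, both endpoints lie together in some bag; and for every vertex, the bags containing it form a connected subtree. Here edge (1,3) lies in no bag, so the decomposition is invalid.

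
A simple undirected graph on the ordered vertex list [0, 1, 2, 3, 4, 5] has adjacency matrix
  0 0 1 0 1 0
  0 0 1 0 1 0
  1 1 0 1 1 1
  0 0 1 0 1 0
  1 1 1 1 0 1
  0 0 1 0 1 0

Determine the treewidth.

2

A width-2 tree decomposition is:
Bags: B1 = {0, 2, 4}  B2 = {2, 4, 5}  B3 = {1, 2, 4}  B4 = {2, 3, 4}
Tree: B1–B2, B1–B3, B2–B4
Each bag holds 3 vertices, so the decomposition has width 2, which upper-bounds the treewidth. Conversely, {0, 2, 4} is a clique of size 3, and the vertices of any clique must share a bag in every tree decomposition; so some bag has ≥ 3 vertices and tw(G) ≥ 2. The upper and lower bounds meet at 2, so that is the treewidth.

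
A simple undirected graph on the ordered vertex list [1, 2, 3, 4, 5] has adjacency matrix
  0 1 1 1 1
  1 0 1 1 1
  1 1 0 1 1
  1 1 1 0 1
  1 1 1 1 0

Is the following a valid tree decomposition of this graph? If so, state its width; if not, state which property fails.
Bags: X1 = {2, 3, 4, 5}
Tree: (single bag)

No — vertex 1 appears in no bag.

A tree decomposition must satisfy three properties: every vertex lies in some bag; for every edge, both endpoints lie together in some bag; and for every vertex, the bags containing it form a connected subtree. Here vertex 1 appears in no bag, so the decomposition is invalid.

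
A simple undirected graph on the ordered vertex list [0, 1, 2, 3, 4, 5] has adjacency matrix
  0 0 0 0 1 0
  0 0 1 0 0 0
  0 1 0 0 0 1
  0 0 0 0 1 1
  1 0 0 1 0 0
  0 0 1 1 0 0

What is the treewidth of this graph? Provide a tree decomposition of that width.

Treewidth 1.
Bags: B1 = {2, 5}  B2 = {3, 5}  B3 = {3, 4}  B4 = {0, 4}  B5 = {1, 2}
Tree: B1–B2, B2–B3, B3–B4, B1–B5

The largest bag has 2 vertices, giving width 1; this decomposition certifies tw(G) ≤ 1. Any graph with an edge has treewidth ≥ 1, and G has the edge 5–2. Combining the bounds, tw(G) = 1.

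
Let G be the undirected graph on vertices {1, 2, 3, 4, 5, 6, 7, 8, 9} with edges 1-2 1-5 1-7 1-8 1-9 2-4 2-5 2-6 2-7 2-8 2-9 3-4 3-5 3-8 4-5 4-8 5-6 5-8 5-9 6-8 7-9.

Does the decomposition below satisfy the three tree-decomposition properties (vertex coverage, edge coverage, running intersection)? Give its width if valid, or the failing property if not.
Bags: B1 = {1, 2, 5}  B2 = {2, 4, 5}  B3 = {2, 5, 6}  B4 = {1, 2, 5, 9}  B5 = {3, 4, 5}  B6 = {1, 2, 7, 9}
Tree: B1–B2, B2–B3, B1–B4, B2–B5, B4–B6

No — vertex 8 appears in no bag.

A tree decomposition must satisfy three properties: every vertex lies in some bag; for every edge, both endpoints lie together in some bag; and for every vertex, the bags containing it form a connected subtree. Here vertex 8 appears in no bag, so the decomposition is invalid.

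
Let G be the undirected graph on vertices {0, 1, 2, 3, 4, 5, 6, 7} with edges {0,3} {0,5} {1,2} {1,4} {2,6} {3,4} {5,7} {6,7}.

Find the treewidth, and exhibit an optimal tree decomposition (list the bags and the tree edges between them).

The largest bag has 3 vertices, giving width 2; this decomposition certifies tw(G) ≤ 2. Since 5–0–3–4–1–2–6–7–5 is a cycle in G, G is not acyclic. Forests are exactly the graphs of treewidth ≤ 1, so tw(G) ≥ 2. Combining the bounds, tw(G) = 2.

Treewidth 2.
Bags: B1 = {0, 3, 5}  B2 = {3, 4, 5}  B3 = {1, 4, 5}  B4 = {1, 2, 5}  B5 = {2, 5, 6}  B6 = {5, 6, 7}
Tree: B1–B2, B2–B3, B3–B4, B4–B5, B5–B6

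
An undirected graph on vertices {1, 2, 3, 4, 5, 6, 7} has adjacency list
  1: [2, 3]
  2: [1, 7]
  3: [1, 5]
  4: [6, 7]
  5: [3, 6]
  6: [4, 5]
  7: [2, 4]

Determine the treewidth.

A width-2 tree decomposition is:
Bags: B1 = {1, 3, 5}  B2 = {1, 5, 6}  B3 = {1, 4, 6}  B4 = {1, 4, 7}  B5 = {1, 2, 7}
Tree: B1–B2, B2–B3, B3–B4, B4–B5
Every bag has size at most 3, so the width is 3 − 1 = 2 and tw(G) ≤ 2. Since 1–3–5–6–4–7–2–1 is a cycle in G, G is not acyclic. Forests are exactly the graphs of treewidth ≤ 1, so tw(G) ≥ 2. Combining the bounds, tw(G) = 2.

2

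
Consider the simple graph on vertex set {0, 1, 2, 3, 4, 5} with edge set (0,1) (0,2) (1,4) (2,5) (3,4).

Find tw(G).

1

A width-1 tree decomposition is:
Bags: B1 = {3, 4}  B2 = {1, 4}  B3 = {0, 1}  B4 = {0, 2}  B5 = {2, 5}
Tree: B1–B2, B2–B3, B3–B4, B4–B5
The largest bag has 2 vertices, giving width 1; this decomposition certifies tw(G) ≤ 1. Since G has at least one edge (e.g. 3–4), it is not an edgeless graph, so tw(G) ≥ 1. Hence tw(G) = 1 exactly.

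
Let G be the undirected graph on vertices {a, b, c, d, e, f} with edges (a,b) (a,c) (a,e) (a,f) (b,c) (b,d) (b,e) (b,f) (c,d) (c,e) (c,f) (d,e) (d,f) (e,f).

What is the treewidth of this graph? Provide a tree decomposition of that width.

The largest bag has 5 vertices, giving width 4; this decomposition certifies tw(G) ≤ 4. Conversely, {b, c, d, e, f} is a clique of size 5, and the vertices of any clique must share a bag in every tree decomposition; so some bag has ≥ 5 vertices and tw(G) ≥ 4. Therefore the treewidth is 4.

Treewidth 4.
One such decomposition:
Bags: B1 = {a, b, c, e, f}  B2 = {b, c, d, e, f}
Tree: B1–B2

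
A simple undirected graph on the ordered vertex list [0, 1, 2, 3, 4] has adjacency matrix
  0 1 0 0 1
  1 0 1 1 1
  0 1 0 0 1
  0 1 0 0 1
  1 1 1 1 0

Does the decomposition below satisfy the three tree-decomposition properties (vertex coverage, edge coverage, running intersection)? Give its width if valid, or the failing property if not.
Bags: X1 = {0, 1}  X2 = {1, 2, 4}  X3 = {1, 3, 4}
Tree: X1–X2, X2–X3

A tree decomposition must satisfy three properties: every vertex lies in some bag; for every edge, both endpoints lie together in some bag; and for every vertex, the bags containing it form a connected subtree. Here edge (4,0) lies in no bag, so the decomposition is invalid.

No — edge (4,0) lies in no bag.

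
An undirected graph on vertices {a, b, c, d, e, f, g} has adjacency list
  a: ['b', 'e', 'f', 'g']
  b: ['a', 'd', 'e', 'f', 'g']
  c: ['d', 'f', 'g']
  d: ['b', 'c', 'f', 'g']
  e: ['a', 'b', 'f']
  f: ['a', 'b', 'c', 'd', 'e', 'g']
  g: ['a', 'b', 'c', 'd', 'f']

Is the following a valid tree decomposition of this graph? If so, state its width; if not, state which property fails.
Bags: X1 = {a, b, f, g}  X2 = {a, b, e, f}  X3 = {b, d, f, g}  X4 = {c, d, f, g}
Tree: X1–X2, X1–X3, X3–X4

Yes; width 3.

Vertex coverage: the bags together contain {a, b, c, d, e, f, g}, the full vertex set. Edge coverage: each edge of G has both endpoints in at least one bag. Running intersection: for every vertex, the bags containing it form a connected subtree. All three properties hold, so this is a valid tree decomposition of width max|bag| − 1 = 3, and hence tw(G) ≤ 3.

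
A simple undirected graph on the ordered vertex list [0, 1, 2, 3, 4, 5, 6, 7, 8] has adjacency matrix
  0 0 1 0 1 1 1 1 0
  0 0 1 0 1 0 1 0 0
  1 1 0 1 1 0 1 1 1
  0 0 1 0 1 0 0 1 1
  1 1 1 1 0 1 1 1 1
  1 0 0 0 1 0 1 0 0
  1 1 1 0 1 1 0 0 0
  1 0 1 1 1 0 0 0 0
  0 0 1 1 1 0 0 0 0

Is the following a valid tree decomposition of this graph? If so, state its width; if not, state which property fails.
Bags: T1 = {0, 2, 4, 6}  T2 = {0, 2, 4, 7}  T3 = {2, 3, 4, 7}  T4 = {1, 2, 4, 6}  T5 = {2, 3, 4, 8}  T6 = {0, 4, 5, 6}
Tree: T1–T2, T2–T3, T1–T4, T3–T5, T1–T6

Yes; width 3.

Checking the three conditions: (i) the bags cover all of {0, 1, 2, 3, 4, 5, 6, 7, 8}; (ii) for each edge, some bag contains both endpoints; (iii) the bags containing any fixed vertex form a subtree. All hold, so the decomposition is valid with width 4 − 1 = 3.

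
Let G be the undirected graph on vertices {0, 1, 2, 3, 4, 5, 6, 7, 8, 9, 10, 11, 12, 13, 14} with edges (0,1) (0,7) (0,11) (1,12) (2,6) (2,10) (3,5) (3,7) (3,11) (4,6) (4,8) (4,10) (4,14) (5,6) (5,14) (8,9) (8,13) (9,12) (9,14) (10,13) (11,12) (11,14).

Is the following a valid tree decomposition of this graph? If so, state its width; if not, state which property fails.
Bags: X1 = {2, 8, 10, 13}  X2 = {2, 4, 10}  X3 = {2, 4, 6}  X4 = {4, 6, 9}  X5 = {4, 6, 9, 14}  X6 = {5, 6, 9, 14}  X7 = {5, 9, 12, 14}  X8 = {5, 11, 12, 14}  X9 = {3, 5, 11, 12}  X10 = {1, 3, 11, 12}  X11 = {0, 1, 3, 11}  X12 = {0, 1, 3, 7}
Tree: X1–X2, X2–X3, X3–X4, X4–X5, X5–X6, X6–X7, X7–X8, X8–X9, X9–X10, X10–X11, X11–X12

No — edge (8,4) lies in no bag.

A tree decomposition must satisfy three properties: every vertex lies in some bag; for every edge, both endpoints lie together in some bag; and for every vertex, the bags containing it form a connected subtree. Here edge (8,4) lies in no bag, so the decomposition is invalid.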